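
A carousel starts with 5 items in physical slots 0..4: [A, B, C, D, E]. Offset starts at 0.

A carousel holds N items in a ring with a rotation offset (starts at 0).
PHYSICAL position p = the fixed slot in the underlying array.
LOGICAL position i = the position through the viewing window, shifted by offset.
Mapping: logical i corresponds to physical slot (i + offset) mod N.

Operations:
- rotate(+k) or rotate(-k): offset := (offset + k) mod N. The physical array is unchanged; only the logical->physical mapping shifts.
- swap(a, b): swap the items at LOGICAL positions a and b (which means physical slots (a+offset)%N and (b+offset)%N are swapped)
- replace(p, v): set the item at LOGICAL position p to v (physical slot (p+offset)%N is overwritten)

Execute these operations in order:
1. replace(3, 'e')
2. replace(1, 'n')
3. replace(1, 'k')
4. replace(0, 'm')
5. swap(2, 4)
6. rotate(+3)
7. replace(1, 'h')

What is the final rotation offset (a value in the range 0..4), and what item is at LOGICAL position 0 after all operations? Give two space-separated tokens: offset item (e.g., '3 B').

After op 1 (replace(3, 'e')): offset=0, physical=[A,B,C,e,E], logical=[A,B,C,e,E]
After op 2 (replace(1, 'n')): offset=0, physical=[A,n,C,e,E], logical=[A,n,C,e,E]
After op 3 (replace(1, 'k')): offset=0, physical=[A,k,C,e,E], logical=[A,k,C,e,E]
After op 4 (replace(0, 'm')): offset=0, physical=[m,k,C,e,E], logical=[m,k,C,e,E]
After op 5 (swap(2, 4)): offset=0, physical=[m,k,E,e,C], logical=[m,k,E,e,C]
After op 6 (rotate(+3)): offset=3, physical=[m,k,E,e,C], logical=[e,C,m,k,E]
After op 7 (replace(1, 'h')): offset=3, physical=[m,k,E,e,h], logical=[e,h,m,k,E]

Answer: 3 e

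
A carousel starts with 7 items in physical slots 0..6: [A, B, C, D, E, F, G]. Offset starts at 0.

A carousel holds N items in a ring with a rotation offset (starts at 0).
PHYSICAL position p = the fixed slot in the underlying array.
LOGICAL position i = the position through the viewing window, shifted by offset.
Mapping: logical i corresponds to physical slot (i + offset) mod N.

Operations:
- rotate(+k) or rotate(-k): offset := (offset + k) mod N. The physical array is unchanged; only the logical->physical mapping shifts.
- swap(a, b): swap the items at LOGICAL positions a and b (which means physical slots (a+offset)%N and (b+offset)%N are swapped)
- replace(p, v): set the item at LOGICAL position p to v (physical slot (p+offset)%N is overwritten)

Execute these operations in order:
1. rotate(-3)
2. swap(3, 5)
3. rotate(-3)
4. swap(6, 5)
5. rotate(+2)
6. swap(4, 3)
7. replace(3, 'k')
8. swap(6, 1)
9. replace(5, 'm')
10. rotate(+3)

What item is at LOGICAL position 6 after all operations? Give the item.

After op 1 (rotate(-3)): offset=4, physical=[A,B,C,D,E,F,G], logical=[E,F,G,A,B,C,D]
After op 2 (swap(3, 5)): offset=4, physical=[C,B,A,D,E,F,G], logical=[E,F,G,C,B,A,D]
After op 3 (rotate(-3)): offset=1, physical=[C,B,A,D,E,F,G], logical=[B,A,D,E,F,G,C]
After op 4 (swap(6, 5)): offset=1, physical=[G,B,A,D,E,F,C], logical=[B,A,D,E,F,C,G]
After op 5 (rotate(+2)): offset=3, physical=[G,B,A,D,E,F,C], logical=[D,E,F,C,G,B,A]
After op 6 (swap(4, 3)): offset=3, physical=[C,B,A,D,E,F,G], logical=[D,E,F,G,C,B,A]
After op 7 (replace(3, 'k')): offset=3, physical=[C,B,A,D,E,F,k], logical=[D,E,F,k,C,B,A]
After op 8 (swap(6, 1)): offset=3, physical=[C,B,E,D,A,F,k], logical=[D,A,F,k,C,B,E]
After op 9 (replace(5, 'm')): offset=3, physical=[C,m,E,D,A,F,k], logical=[D,A,F,k,C,m,E]
After op 10 (rotate(+3)): offset=6, physical=[C,m,E,D,A,F,k], logical=[k,C,m,E,D,A,F]

Answer: F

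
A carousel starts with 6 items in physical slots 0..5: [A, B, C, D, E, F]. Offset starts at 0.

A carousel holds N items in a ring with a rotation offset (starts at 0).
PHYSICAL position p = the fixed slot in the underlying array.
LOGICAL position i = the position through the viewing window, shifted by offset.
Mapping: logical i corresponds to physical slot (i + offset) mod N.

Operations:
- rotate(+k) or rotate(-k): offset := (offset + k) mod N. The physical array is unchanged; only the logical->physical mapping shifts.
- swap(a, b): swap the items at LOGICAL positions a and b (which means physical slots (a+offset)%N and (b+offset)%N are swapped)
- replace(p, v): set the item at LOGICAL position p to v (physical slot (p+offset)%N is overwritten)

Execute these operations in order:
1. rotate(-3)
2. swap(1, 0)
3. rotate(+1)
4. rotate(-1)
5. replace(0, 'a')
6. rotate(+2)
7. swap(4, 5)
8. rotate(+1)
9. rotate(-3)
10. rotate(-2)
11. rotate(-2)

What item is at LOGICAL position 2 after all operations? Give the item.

Answer: B

Derivation:
After op 1 (rotate(-3)): offset=3, physical=[A,B,C,D,E,F], logical=[D,E,F,A,B,C]
After op 2 (swap(1, 0)): offset=3, physical=[A,B,C,E,D,F], logical=[E,D,F,A,B,C]
After op 3 (rotate(+1)): offset=4, physical=[A,B,C,E,D,F], logical=[D,F,A,B,C,E]
After op 4 (rotate(-1)): offset=3, physical=[A,B,C,E,D,F], logical=[E,D,F,A,B,C]
After op 5 (replace(0, 'a')): offset=3, physical=[A,B,C,a,D,F], logical=[a,D,F,A,B,C]
After op 6 (rotate(+2)): offset=5, physical=[A,B,C,a,D,F], logical=[F,A,B,C,a,D]
After op 7 (swap(4, 5)): offset=5, physical=[A,B,C,D,a,F], logical=[F,A,B,C,D,a]
After op 8 (rotate(+1)): offset=0, physical=[A,B,C,D,a,F], logical=[A,B,C,D,a,F]
After op 9 (rotate(-3)): offset=3, physical=[A,B,C,D,a,F], logical=[D,a,F,A,B,C]
After op 10 (rotate(-2)): offset=1, physical=[A,B,C,D,a,F], logical=[B,C,D,a,F,A]
After op 11 (rotate(-2)): offset=5, physical=[A,B,C,D,a,F], logical=[F,A,B,C,D,a]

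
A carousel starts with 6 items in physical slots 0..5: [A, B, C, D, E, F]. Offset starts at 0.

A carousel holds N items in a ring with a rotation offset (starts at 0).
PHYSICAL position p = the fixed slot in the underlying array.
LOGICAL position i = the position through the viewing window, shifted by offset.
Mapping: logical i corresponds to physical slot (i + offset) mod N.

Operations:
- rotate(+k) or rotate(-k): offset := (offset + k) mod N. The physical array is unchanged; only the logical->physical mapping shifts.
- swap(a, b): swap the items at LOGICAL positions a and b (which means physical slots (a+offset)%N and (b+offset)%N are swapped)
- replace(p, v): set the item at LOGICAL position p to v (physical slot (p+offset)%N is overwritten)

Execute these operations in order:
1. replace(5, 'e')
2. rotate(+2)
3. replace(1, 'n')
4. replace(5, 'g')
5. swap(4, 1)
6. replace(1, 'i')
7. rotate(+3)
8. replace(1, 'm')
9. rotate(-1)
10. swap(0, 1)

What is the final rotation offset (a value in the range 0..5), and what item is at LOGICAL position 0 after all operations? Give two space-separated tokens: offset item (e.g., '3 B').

After op 1 (replace(5, 'e')): offset=0, physical=[A,B,C,D,E,e], logical=[A,B,C,D,E,e]
After op 2 (rotate(+2)): offset=2, physical=[A,B,C,D,E,e], logical=[C,D,E,e,A,B]
After op 3 (replace(1, 'n')): offset=2, physical=[A,B,C,n,E,e], logical=[C,n,E,e,A,B]
After op 4 (replace(5, 'g')): offset=2, physical=[A,g,C,n,E,e], logical=[C,n,E,e,A,g]
After op 5 (swap(4, 1)): offset=2, physical=[n,g,C,A,E,e], logical=[C,A,E,e,n,g]
After op 6 (replace(1, 'i')): offset=2, physical=[n,g,C,i,E,e], logical=[C,i,E,e,n,g]
After op 7 (rotate(+3)): offset=5, physical=[n,g,C,i,E,e], logical=[e,n,g,C,i,E]
After op 8 (replace(1, 'm')): offset=5, physical=[m,g,C,i,E,e], logical=[e,m,g,C,i,E]
After op 9 (rotate(-1)): offset=4, physical=[m,g,C,i,E,e], logical=[E,e,m,g,C,i]
After op 10 (swap(0, 1)): offset=4, physical=[m,g,C,i,e,E], logical=[e,E,m,g,C,i]

Answer: 4 e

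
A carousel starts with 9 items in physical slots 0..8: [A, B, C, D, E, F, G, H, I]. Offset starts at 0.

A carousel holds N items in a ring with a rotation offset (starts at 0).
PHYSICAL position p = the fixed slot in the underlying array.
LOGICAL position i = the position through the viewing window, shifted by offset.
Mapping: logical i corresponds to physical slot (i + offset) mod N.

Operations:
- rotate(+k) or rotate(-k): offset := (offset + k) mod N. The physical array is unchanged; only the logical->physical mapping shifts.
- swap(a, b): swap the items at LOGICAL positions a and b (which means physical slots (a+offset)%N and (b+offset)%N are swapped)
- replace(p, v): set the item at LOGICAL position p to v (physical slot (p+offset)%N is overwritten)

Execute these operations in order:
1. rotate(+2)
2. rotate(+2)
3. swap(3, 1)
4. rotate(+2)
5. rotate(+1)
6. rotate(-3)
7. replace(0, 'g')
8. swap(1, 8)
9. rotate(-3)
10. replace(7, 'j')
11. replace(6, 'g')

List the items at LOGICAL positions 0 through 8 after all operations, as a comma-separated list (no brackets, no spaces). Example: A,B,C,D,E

Answer: B,C,H,g,D,G,g,j,A

Derivation:
After op 1 (rotate(+2)): offset=2, physical=[A,B,C,D,E,F,G,H,I], logical=[C,D,E,F,G,H,I,A,B]
After op 2 (rotate(+2)): offset=4, physical=[A,B,C,D,E,F,G,H,I], logical=[E,F,G,H,I,A,B,C,D]
After op 3 (swap(3, 1)): offset=4, physical=[A,B,C,D,E,H,G,F,I], logical=[E,H,G,F,I,A,B,C,D]
After op 4 (rotate(+2)): offset=6, physical=[A,B,C,D,E,H,G,F,I], logical=[G,F,I,A,B,C,D,E,H]
After op 5 (rotate(+1)): offset=7, physical=[A,B,C,D,E,H,G,F,I], logical=[F,I,A,B,C,D,E,H,G]
After op 6 (rotate(-3)): offset=4, physical=[A,B,C,D,E,H,G,F,I], logical=[E,H,G,F,I,A,B,C,D]
After op 7 (replace(0, 'g')): offset=4, physical=[A,B,C,D,g,H,G,F,I], logical=[g,H,G,F,I,A,B,C,D]
After op 8 (swap(1, 8)): offset=4, physical=[A,B,C,H,g,D,G,F,I], logical=[g,D,G,F,I,A,B,C,H]
After op 9 (rotate(-3)): offset=1, physical=[A,B,C,H,g,D,G,F,I], logical=[B,C,H,g,D,G,F,I,A]
After op 10 (replace(7, 'j')): offset=1, physical=[A,B,C,H,g,D,G,F,j], logical=[B,C,H,g,D,G,F,j,A]
After op 11 (replace(6, 'g')): offset=1, physical=[A,B,C,H,g,D,G,g,j], logical=[B,C,H,g,D,G,g,j,A]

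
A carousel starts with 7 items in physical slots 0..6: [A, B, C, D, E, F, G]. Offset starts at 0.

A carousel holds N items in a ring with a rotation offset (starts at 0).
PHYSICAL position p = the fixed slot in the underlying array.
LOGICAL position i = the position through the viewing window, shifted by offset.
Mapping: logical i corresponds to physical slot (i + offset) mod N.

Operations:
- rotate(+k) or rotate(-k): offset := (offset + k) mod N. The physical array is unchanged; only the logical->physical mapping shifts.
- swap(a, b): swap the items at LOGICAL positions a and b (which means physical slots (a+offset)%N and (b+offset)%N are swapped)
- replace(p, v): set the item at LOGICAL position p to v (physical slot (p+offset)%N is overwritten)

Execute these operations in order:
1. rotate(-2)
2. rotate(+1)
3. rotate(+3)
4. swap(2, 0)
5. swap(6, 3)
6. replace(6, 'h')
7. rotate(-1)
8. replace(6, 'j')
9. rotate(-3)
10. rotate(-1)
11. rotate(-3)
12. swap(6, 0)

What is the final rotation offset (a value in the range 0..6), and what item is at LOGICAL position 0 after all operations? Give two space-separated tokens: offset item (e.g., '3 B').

After op 1 (rotate(-2)): offset=5, physical=[A,B,C,D,E,F,G], logical=[F,G,A,B,C,D,E]
After op 2 (rotate(+1)): offset=6, physical=[A,B,C,D,E,F,G], logical=[G,A,B,C,D,E,F]
After op 3 (rotate(+3)): offset=2, physical=[A,B,C,D,E,F,G], logical=[C,D,E,F,G,A,B]
After op 4 (swap(2, 0)): offset=2, physical=[A,B,E,D,C,F,G], logical=[E,D,C,F,G,A,B]
After op 5 (swap(6, 3)): offset=2, physical=[A,F,E,D,C,B,G], logical=[E,D,C,B,G,A,F]
After op 6 (replace(6, 'h')): offset=2, physical=[A,h,E,D,C,B,G], logical=[E,D,C,B,G,A,h]
After op 7 (rotate(-1)): offset=1, physical=[A,h,E,D,C,B,G], logical=[h,E,D,C,B,G,A]
After op 8 (replace(6, 'j')): offset=1, physical=[j,h,E,D,C,B,G], logical=[h,E,D,C,B,G,j]
After op 9 (rotate(-3)): offset=5, physical=[j,h,E,D,C,B,G], logical=[B,G,j,h,E,D,C]
After op 10 (rotate(-1)): offset=4, physical=[j,h,E,D,C,B,G], logical=[C,B,G,j,h,E,D]
After op 11 (rotate(-3)): offset=1, physical=[j,h,E,D,C,B,G], logical=[h,E,D,C,B,G,j]
After op 12 (swap(6, 0)): offset=1, physical=[h,j,E,D,C,B,G], logical=[j,E,D,C,B,G,h]

Answer: 1 j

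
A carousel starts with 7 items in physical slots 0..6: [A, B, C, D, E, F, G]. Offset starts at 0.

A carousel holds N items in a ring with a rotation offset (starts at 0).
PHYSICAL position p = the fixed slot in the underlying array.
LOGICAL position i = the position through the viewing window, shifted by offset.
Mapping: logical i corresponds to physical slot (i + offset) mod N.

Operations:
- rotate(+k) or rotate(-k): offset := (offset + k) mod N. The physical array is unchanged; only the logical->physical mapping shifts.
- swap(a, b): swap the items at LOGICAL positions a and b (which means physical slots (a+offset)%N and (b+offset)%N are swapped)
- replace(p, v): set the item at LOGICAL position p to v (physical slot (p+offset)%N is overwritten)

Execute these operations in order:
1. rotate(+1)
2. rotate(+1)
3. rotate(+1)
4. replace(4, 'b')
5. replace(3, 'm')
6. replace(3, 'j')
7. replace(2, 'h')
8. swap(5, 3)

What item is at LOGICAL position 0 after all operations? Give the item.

After op 1 (rotate(+1)): offset=1, physical=[A,B,C,D,E,F,G], logical=[B,C,D,E,F,G,A]
After op 2 (rotate(+1)): offset=2, physical=[A,B,C,D,E,F,G], logical=[C,D,E,F,G,A,B]
After op 3 (rotate(+1)): offset=3, physical=[A,B,C,D,E,F,G], logical=[D,E,F,G,A,B,C]
After op 4 (replace(4, 'b')): offset=3, physical=[b,B,C,D,E,F,G], logical=[D,E,F,G,b,B,C]
After op 5 (replace(3, 'm')): offset=3, physical=[b,B,C,D,E,F,m], logical=[D,E,F,m,b,B,C]
After op 6 (replace(3, 'j')): offset=3, physical=[b,B,C,D,E,F,j], logical=[D,E,F,j,b,B,C]
After op 7 (replace(2, 'h')): offset=3, physical=[b,B,C,D,E,h,j], logical=[D,E,h,j,b,B,C]
After op 8 (swap(5, 3)): offset=3, physical=[b,j,C,D,E,h,B], logical=[D,E,h,B,b,j,C]

Answer: D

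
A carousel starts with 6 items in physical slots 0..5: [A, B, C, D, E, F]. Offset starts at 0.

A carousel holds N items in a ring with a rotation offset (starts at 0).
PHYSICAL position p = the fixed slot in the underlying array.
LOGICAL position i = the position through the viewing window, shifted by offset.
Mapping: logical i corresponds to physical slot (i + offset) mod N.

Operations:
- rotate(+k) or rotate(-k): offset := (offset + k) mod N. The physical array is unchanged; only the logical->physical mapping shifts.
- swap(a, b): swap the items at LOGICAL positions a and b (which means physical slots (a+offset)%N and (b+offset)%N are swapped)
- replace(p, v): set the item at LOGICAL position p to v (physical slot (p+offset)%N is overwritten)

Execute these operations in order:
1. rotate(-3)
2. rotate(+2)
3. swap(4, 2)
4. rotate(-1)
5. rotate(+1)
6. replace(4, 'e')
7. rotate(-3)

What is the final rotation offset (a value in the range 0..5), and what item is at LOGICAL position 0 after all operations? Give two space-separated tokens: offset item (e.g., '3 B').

After op 1 (rotate(-3)): offset=3, physical=[A,B,C,D,E,F], logical=[D,E,F,A,B,C]
After op 2 (rotate(+2)): offset=5, physical=[A,B,C,D,E,F], logical=[F,A,B,C,D,E]
After op 3 (swap(4, 2)): offset=5, physical=[A,D,C,B,E,F], logical=[F,A,D,C,B,E]
After op 4 (rotate(-1)): offset=4, physical=[A,D,C,B,E,F], logical=[E,F,A,D,C,B]
After op 5 (rotate(+1)): offset=5, physical=[A,D,C,B,E,F], logical=[F,A,D,C,B,E]
After op 6 (replace(4, 'e')): offset=5, physical=[A,D,C,e,E,F], logical=[F,A,D,C,e,E]
After op 7 (rotate(-3)): offset=2, physical=[A,D,C,e,E,F], logical=[C,e,E,F,A,D]

Answer: 2 C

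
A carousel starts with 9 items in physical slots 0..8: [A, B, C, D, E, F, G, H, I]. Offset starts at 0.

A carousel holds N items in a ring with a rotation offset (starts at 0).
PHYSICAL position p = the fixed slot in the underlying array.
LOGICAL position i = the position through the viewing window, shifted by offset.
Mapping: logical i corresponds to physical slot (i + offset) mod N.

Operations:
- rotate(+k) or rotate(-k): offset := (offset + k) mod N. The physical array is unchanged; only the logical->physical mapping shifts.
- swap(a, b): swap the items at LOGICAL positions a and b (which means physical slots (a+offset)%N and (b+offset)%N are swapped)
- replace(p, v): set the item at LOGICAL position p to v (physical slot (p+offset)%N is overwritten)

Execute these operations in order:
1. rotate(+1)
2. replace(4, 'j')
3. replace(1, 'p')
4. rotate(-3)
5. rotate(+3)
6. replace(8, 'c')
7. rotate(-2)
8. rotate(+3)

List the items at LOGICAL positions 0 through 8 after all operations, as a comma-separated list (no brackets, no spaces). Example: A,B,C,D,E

Answer: p,D,E,j,G,H,I,c,B

Derivation:
After op 1 (rotate(+1)): offset=1, physical=[A,B,C,D,E,F,G,H,I], logical=[B,C,D,E,F,G,H,I,A]
After op 2 (replace(4, 'j')): offset=1, physical=[A,B,C,D,E,j,G,H,I], logical=[B,C,D,E,j,G,H,I,A]
After op 3 (replace(1, 'p')): offset=1, physical=[A,B,p,D,E,j,G,H,I], logical=[B,p,D,E,j,G,H,I,A]
After op 4 (rotate(-3)): offset=7, physical=[A,B,p,D,E,j,G,H,I], logical=[H,I,A,B,p,D,E,j,G]
After op 5 (rotate(+3)): offset=1, physical=[A,B,p,D,E,j,G,H,I], logical=[B,p,D,E,j,G,H,I,A]
After op 6 (replace(8, 'c')): offset=1, physical=[c,B,p,D,E,j,G,H,I], logical=[B,p,D,E,j,G,H,I,c]
After op 7 (rotate(-2)): offset=8, physical=[c,B,p,D,E,j,G,H,I], logical=[I,c,B,p,D,E,j,G,H]
After op 8 (rotate(+3)): offset=2, physical=[c,B,p,D,E,j,G,H,I], logical=[p,D,E,j,G,H,I,c,B]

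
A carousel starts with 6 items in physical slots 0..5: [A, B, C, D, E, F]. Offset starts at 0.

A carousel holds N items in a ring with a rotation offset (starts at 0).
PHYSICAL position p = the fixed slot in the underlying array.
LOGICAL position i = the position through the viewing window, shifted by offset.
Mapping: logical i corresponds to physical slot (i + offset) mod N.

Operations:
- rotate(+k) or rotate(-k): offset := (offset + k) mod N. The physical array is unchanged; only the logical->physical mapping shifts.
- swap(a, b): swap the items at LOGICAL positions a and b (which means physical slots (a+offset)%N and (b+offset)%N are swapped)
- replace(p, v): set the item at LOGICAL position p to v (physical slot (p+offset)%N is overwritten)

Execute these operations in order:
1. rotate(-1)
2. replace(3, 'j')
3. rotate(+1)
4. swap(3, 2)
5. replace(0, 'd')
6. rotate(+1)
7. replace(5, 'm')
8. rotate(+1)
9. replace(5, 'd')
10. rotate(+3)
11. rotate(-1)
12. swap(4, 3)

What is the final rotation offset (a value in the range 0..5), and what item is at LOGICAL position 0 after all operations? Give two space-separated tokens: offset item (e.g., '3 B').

After op 1 (rotate(-1)): offset=5, physical=[A,B,C,D,E,F], logical=[F,A,B,C,D,E]
After op 2 (replace(3, 'j')): offset=5, physical=[A,B,j,D,E,F], logical=[F,A,B,j,D,E]
After op 3 (rotate(+1)): offset=0, physical=[A,B,j,D,E,F], logical=[A,B,j,D,E,F]
After op 4 (swap(3, 2)): offset=0, physical=[A,B,D,j,E,F], logical=[A,B,D,j,E,F]
After op 5 (replace(0, 'd')): offset=0, physical=[d,B,D,j,E,F], logical=[d,B,D,j,E,F]
After op 6 (rotate(+1)): offset=1, physical=[d,B,D,j,E,F], logical=[B,D,j,E,F,d]
After op 7 (replace(5, 'm')): offset=1, physical=[m,B,D,j,E,F], logical=[B,D,j,E,F,m]
After op 8 (rotate(+1)): offset=2, physical=[m,B,D,j,E,F], logical=[D,j,E,F,m,B]
After op 9 (replace(5, 'd')): offset=2, physical=[m,d,D,j,E,F], logical=[D,j,E,F,m,d]
After op 10 (rotate(+3)): offset=5, physical=[m,d,D,j,E,F], logical=[F,m,d,D,j,E]
After op 11 (rotate(-1)): offset=4, physical=[m,d,D,j,E,F], logical=[E,F,m,d,D,j]
After op 12 (swap(4, 3)): offset=4, physical=[m,D,d,j,E,F], logical=[E,F,m,D,d,j]

Answer: 4 E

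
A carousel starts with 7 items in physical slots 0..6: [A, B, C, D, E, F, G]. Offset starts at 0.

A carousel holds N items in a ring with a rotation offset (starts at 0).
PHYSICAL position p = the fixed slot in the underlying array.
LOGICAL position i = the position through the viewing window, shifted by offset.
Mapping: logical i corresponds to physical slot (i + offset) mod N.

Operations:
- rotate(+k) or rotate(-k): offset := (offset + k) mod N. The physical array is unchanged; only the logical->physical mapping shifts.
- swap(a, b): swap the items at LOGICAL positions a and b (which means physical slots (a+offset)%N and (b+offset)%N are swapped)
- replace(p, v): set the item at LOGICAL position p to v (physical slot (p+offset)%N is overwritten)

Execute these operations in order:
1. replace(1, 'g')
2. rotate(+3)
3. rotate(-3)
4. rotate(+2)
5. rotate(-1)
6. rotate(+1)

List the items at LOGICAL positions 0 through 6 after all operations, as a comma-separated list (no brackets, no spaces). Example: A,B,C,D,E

Answer: C,D,E,F,G,A,g

Derivation:
After op 1 (replace(1, 'g')): offset=0, physical=[A,g,C,D,E,F,G], logical=[A,g,C,D,E,F,G]
After op 2 (rotate(+3)): offset=3, physical=[A,g,C,D,E,F,G], logical=[D,E,F,G,A,g,C]
After op 3 (rotate(-3)): offset=0, physical=[A,g,C,D,E,F,G], logical=[A,g,C,D,E,F,G]
After op 4 (rotate(+2)): offset=2, physical=[A,g,C,D,E,F,G], logical=[C,D,E,F,G,A,g]
After op 5 (rotate(-1)): offset=1, physical=[A,g,C,D,E,F,G], logical=[g,C,D,E,F,G,A]
After op 6 (rotate(+1)): offset=2, physical=[A,g,C,D,E,F,G], logical=[C,D,E,F,G,A,g]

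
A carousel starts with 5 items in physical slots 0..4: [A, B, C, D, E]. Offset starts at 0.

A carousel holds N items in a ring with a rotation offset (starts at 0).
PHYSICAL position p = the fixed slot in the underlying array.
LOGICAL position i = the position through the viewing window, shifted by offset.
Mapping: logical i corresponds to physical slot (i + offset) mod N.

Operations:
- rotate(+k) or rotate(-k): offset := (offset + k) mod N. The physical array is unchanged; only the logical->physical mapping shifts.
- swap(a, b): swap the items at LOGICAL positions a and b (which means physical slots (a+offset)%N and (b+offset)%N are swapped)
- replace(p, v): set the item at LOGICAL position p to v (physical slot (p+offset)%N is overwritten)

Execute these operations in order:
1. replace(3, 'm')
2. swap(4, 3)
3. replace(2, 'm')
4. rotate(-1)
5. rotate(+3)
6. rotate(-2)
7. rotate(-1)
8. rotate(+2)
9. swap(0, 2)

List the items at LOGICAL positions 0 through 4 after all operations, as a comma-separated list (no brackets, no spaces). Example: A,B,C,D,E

Answer: E,m,B,m,A

Derivation:
After op 1 (replace(3, 'm')): offset=0, physical=[A,B,C,m,E], logical=[A,B,C,m,E]
After op 2 (swap(4, 3)): offset=0, physical=[A,B,C,E,m], logical=[A,B,C,E,m]
After op 3 (replace(2, 'm')): offset=0, physical=[A,B,m,E,m], logical=[A,B,m,E,m]
After op 4 (rotate(-1)): offset=4, physical=[A,B,m,E,m], logical=[m,A,B,m,E]
After op 5 (rotate(+3)): offset=2, physical=[A,B,m,E,m], logical=[m,E,m,A,B]
After op 6 (rotate(-2)): offset=0, physical=[A,B,m,E,m], logical=[A,B,m,E,m]
After op 7 (rotate(-1)): offset=4, physical=[A,B,m,E,m], logical=[m,A,B,m,E]
After op 8 (rotate(+2)): offset=1, physical=[A,B,m,E,m], logical=[B,m,E,m,A]
After op 9 (swap(0, 2)): offset=1, physical=[A,E,m,B,m], logical=[E,m,B,m,A]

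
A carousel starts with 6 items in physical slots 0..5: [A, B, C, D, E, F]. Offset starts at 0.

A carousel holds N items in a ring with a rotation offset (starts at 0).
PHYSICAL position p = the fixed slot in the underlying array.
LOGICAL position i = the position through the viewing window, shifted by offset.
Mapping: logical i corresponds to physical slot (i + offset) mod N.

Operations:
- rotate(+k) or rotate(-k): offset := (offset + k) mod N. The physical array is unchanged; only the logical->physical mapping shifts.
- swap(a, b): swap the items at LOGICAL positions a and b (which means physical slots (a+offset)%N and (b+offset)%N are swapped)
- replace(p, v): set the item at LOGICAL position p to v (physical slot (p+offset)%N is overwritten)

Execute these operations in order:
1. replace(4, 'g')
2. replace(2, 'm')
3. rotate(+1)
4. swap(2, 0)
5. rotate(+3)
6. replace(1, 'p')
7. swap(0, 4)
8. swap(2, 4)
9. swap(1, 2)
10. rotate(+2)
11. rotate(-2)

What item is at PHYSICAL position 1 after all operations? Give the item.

Answer: D

Derivation:
After op 1 (replace(4, 'g')): offset=0, physical=[A,B,C,D,g,F], logical=[A,B,C,D,g,F]
After op 2 (replace(2, 'm')): offset=0, physical=[A,B,m,D,g,F], logical=[A,B,m,D,g,F]
After op 3 (rotate(+1)): offset=1, physical=[A,B,m,D,g,F], logical=[B,m,D,g,F,A]
After op 4 (swap(2, 0)): offset=1, physical=[A,D,m,B,g,F], logical=[D,m,B,g,F,A]
After op 5 (rotate(+3)): offset=4, physical=[A,D,m,B,g,F], logical=[g,F,A,D,m,B]
After op 6 (replace(1, 'p')): offset=4, physical=[A,D,m,B,g,p], logical=[g,p,A,D,m,B]
After op 7 (swap(0, 4)): offset=4, physical=[A,D,g,B,m,p], logical=[m,p,A,D,g,B]
After op 8 (swap(2, 4)): offset=4, physical=[g,D,A,B,m,p], logical=[m,p,g,D,A,B]
After op 9 (swap(1, 2)): offset=4, physical=[p,D,A,B,m,g], logical=[m,g,p,D,A,B]
After op 10 (rotate(+2)): offset=0, physical=[p,D,A,B,m,g], logical=[p,D,A,B,m,g]
After op 11 (rotate(-2)): offset=4, physical=[p,D,A,B,m,g], logical=[m,g,p,D,A,B]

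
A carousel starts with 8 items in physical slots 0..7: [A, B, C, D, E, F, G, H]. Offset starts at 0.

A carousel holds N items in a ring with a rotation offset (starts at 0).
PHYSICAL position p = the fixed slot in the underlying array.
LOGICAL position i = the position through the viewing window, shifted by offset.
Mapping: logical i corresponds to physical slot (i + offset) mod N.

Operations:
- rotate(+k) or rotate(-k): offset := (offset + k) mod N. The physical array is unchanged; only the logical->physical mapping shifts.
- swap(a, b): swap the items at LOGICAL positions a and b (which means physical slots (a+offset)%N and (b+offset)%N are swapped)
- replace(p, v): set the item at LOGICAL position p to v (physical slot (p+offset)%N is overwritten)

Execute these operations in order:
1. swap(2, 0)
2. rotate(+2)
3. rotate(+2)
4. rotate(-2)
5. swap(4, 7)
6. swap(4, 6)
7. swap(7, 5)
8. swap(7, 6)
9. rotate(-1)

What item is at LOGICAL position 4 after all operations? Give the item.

Answer: F

Derivation:
After op 1 (swap(2, 0)): offset=0, physical=[C,B,A,D,E,F,G,H], logical=[C,B,A,D,E,F,G,H]
After op 2 (rotate(+2)): offset=2, physical=[C,B,A,D,E,F,G,H], logical=[A,D,E,F,G,H,C,B]
After op 3 (rotate(+2)): offset=4, physical=[C,B,A,D,E,F,G,H], logical=[E,F,G,H,C,B,A,D]
After op 4 (rotate(-2)): offset=2, physical=[C,B,A,D,E,F,G,H], logical=[A,D,E,F,G,H,C,B]
After op 5 (swap(4, 7)): offset=2, physical=[C,G,A,D,E,F,B,H], logical=[A,D,E,F,B,H,C,G]
After op 6 (swap(4, 6)): offset=2, physical=[B,G,A,D,E,F,C,H], logical=[A,D,E,F,C,H,B,G]
After op 7 (swap(7, 5)): offset=2, physical=[B,H,A,D,E,F,C,G], logical=[A,D,E,F,C,G,B,H]
After op 8 (swap(7, 6)): offset=2, physical=[H,B,A,D,E,F,C,G], logical=[A,D,E,F,C,G,H,B]
After op 9 (rotate(-1)): offset=1, physical=[H,B,A,D,E,F,C,G], logical=[B,A,D,E,F,C,G,H]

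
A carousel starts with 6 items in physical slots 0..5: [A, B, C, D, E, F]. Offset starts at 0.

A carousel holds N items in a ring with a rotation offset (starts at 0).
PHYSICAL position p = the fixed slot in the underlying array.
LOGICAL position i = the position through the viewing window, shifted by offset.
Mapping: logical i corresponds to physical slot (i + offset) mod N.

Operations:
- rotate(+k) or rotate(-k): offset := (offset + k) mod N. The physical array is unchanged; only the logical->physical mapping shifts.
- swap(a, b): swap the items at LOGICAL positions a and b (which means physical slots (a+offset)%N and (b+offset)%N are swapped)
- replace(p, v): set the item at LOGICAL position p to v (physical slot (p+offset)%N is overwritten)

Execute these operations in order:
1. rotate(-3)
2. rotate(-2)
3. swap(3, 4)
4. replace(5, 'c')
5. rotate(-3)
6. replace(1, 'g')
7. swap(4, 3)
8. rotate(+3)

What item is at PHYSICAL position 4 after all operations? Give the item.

After op 1 (rotate(-3)): offset=3, physical=[A,B,C,D,E,F], logical=[D,E,F,A,B,C]
After op 2 (rotate(-2)): offset=1, physical=[A,B,C,D,E,F], logical=[B,C,D,E,F,A]
After op 3 (swap(3, 4)): offset=1, physical=[A,B,C,D,F,E], logical=[B,C,D,F,E,A]
After op 4 (replace(5, 'c')): offset=1, physical=[c,B,C,D,F,E], logical=[B,C,D,F,E,c]
After op 5 (rotate(-3)): offset=4, physical=[c,B,C,D,F,E], logical=[F,E,c,B,C,D]
After op 6 (replace(1, 'g')): offset=4, physical=[c,B,C,D,F,g], logical=[F,g,c,B,C,D]
After op 7 (swap(4, 3)): offset=4, physical=[c,C,B,D,F,g], logical=[F,g,c,C,B,D]
After op 8 (rotate(+3)): offset=1, physical=[c,C,B,D,F,g], logical=[C,B,D,F,g,c]

Answer: F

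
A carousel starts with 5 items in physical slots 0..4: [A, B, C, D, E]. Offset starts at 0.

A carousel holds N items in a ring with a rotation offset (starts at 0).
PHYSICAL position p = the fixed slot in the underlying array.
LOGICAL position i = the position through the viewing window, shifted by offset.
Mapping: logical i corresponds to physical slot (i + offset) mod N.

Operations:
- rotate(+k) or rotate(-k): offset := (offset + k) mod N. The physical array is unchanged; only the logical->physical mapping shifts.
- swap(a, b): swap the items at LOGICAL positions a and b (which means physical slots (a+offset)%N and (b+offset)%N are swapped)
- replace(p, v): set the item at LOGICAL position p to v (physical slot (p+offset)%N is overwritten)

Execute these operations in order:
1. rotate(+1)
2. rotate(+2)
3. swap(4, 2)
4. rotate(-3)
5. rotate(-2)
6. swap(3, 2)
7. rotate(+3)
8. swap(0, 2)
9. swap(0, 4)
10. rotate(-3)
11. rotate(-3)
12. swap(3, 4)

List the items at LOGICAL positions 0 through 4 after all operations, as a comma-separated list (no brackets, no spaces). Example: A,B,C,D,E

Answer: D,B,A,E,C

Derivation:
After op 1 (rotate(+1)): offset=1, physical=[A,B,C,D,E], logical=[B,C,D,E,A]
After op 2 (rotate(+2)): offset=3, physical=[A,B,C,D,E], logical=[D,E,A,B,C]
After op 3 (swap(4, 2)): offset=3, physical=[C,B,A,D,E], logical=[D,E,C,B,A]
After op 4 (rotate(-3)): offset=0, physical=[C,B,A,D,E], logical=[C,B,A,D,E]
After op 5 (rotate(-2)): offset=3, physical=[C,B,A,D,E], logical=[D,E,C,B,A]
After op 6 (swap(3, 2)): offset=3, physical=[B,C,A,D,E], logical=[D,E,B,C,A]
After op 7 (rotate(+3)): offset=1, physical=[B,C,A,D,E], logical=[C,A,D,E,B]
After op 8 (swap(0, 2)): offset=1, physical=[B,D,A,C,E], logical=[D,A,C,E,B]
After op 9 (swap(0, 4)): offset=1, physical=[D,B,A,C,E], logical=[B,A,C,E,D]
After op 10 (rotate(-3)): offset=3, physical=[D,B,A,C,E], logical=[C,E,D,B,A]
After op 11 (rotate(-3)): offset=0, physical=[D,B,A,C,E], logical=[D,B,A,C,E]
After op 12 (swap(3, 4)): offset=0, physical=[D,B,A,E,C], logical=[D,B,A,E,C]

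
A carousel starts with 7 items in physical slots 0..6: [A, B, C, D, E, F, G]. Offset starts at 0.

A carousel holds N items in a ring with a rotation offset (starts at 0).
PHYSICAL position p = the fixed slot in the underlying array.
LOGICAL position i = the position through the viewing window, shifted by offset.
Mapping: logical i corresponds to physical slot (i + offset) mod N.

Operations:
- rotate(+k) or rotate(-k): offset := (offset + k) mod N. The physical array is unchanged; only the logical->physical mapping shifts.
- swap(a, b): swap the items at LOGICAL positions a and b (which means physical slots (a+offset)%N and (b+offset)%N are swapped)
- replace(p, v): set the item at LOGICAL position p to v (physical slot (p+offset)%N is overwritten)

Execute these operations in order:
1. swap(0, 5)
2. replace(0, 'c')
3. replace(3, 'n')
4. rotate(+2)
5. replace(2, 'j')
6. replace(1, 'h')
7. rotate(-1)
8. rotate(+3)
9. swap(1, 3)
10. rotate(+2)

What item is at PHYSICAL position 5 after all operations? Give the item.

Answer: c

Derivation:
After op 1 (swap(0, 5)): offset=0, physical=[F,B,C,D,E,A,G], logical=[F,B,C,D,E,A,G]
After op 2 (replace(0, 'c')): offset=0, physical=[c,B,C,D,E,A,G], logical=[c,B,C,D,E,A,G]
After op 3 (replace(3, 'n')): offset=0, physical=[c,B,C,n,E,A,G], logical=[c,B,C,n,E,A,G]
After op 4 (rotate(+2)): offset=2, physical=[c,B,C,n,E,A,G], logical=[C,n,E,A,G,c,B]
After op 5 (replace(2, 'j')): offset=2, physical=[c,B,C,n,j,A,G], logical=[C,n,j,A,G,c,B]
After op 6 (replace(1, 'h')): offset=2, physical=[c,B,C,h,j,A,G], logical=[C,h,j,A,G,c,B]
After op 7 (rotate(-1)): offset=1, physical=[c,B,C,h,j,A,G], logical=[B,C,h,j,A,G,c]
After op 8 (rotate(+3)): offset=4, physical=[c,B,C,h,j,A,G], logical=[j,A,G,c,B,C,h]
After op 9 (swap(1, 3)): offset=4, physical=[A,B,C,h,j,c,G], logical=[j,c,G,A,B,C,h]
After op 10 (rotate(+2)): offset=6, physical=[A,B,C,h,j,c,G], logical=[G,A,B,C,h,j,c]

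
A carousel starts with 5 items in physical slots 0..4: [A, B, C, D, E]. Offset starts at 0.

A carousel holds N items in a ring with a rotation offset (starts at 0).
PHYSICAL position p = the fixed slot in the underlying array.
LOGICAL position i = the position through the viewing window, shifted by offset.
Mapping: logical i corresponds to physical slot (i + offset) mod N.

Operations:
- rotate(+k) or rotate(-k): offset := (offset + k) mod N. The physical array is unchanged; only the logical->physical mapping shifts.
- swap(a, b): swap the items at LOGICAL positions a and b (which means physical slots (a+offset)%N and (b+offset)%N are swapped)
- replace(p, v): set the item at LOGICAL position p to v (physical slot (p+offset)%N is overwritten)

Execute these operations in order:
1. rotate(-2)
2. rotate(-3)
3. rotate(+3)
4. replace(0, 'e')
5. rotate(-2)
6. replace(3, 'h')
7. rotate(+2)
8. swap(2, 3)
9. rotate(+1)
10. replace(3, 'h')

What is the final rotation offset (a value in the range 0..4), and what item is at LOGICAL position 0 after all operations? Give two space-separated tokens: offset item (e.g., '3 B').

After op 1 (rotate(-2)): offset=3, physical=[A,B,C,D,E], logical=[D,E,A,B,C]
After op 2 (rotate(-3)): offset=0, physical=[A,B,C,D,E], logical=[A,B,C,D,E]
After op 3 (rotate(+3)): offset=3, physical=[A,B,C,D,E], logical=[D,E,A,B,C]
After op 4 (replace(0, 'e')): offset=3, physical=[A,B,C,e,E], logical=[e,E,A,B,C]
After op 5 (rotate(-2)): offset=1, physical=[A,B,C,e,E], logical=[B,C,e,E,A]
After op 6 (replace(3, 'h')): offset=1, physical=[A,B,C,e,h], logical=[B,C,e,h,A]
After op 7 (rotate(+2)): offset=3, physical=[A,B,C,e,h], logical=[e,h,A,B,C]
After op 8 (swap(2, 3)): offset=3, physical=[B,A,C,e,h], logical=[e,h,B,A,C]
After op 9 (rotate(+1)): offset=4, physical=[B,A,C,e,h], logical=[h,B,A,C,e]
After op 10 (replace(3, 'h')): offset=4, physical=[B,A,h,e,h], logical=[h,B,A,h,e]

Answer: 4 h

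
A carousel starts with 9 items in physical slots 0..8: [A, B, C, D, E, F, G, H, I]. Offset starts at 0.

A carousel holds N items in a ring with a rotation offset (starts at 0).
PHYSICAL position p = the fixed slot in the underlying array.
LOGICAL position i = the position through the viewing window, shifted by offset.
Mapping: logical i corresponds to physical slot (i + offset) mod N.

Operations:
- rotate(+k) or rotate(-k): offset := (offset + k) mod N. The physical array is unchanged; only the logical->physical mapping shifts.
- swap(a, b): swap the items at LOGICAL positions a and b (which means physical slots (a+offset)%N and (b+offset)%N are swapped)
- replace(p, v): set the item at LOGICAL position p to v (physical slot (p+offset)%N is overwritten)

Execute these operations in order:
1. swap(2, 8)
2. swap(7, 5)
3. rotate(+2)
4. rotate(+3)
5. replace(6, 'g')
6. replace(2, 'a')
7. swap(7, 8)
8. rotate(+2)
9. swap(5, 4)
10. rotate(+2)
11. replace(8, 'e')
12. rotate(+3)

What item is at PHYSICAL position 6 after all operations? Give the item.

Answer: G

Derivation:
After op 1 (swap(2, 8)): offset=0, physical=[A,B,I,D,E,F,G,H,C], logical=[A,B,I,D,E,F,G,H,C]
After op 2 (swap(7, 5)): offset=0, physical=[A,B,I,D,E,H,G,F,C], logical=[A,B,I,D,E,H,G,F,C]
After op 3 (rotate(+2)): offset=2, physical=[A,B,I,D,E,H,G,F,C], logical=[I,D,E,H,G,F,C,A,B]
After op 4 (rotate(+3)): offset=5, physical=[A,B,I,D,E,H,G,F,C], logical=[H,G,F,C,A,B,I,D,E]
After op 5 (replace(6, 'g')): offset=5, physical=[A,B,g,D,E,H,G,F,C], logical=[H,G,F,C,A,B,g,D,E]
After op 6 (replace(2, 'a')): offset=5, physical=[A,B,g,D,E,H,G,a,C], logical=[H,G,a,C,A,B,g,D,E]
After op 7 (swap(7, 8)): offset=5, physical=[A,B,g,E,D,H,G,a,C], logical=[H,G,a,C,A,B,g,E,D]
After op 8 (rotate(+2)): offset=7, physical=[A,B,g,E,D,H,G,a,C], logical=[a,C,A,B,g,E,D,H,G]
After op 9 (swap(5, 4)): offset=7, physical=[A,B,E,g,D,H,G,a,C], logical=[a,C,A,B,E,g,D,H,G]
After op 10 (rotate(+2)): offset=0, physical=[A,B,E,g,D,H,G,a,C], logical=[A,B,E,g,D,H,G,a,C]
After op 11 (replace(8, 'e')): offset=0, physical=[A,B,E,g,D,H,G,a,e], logical=[A,B,E,g,D,H,G,a,e]
After op 12 (rotate(+3)): offset=3, physical=[A,B,E,g,D,H,G,a,e], logical=[g,D,H,G,a,e,A,B,E]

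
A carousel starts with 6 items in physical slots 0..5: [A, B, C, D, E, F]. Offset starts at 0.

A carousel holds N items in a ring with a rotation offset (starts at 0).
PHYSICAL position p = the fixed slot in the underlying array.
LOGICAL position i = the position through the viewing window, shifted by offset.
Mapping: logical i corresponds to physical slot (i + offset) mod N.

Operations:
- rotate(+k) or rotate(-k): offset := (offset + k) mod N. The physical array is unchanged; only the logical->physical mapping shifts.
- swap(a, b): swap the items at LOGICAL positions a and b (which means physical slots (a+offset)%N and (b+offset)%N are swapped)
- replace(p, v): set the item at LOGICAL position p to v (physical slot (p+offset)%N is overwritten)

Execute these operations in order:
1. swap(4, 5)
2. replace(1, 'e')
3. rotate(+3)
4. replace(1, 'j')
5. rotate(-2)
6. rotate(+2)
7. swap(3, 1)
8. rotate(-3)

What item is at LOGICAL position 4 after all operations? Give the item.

Answer: A

Derivation:
After op 1 (swap(4, 5)): offset=0, physical=[A,B,C,D,F,E], logical=[A,B,C,D,F,E]
After op 2 (replace(1, 'e')): offset=0, physical=[A,e,C,D,F,E], logical=[A,e,C,D,F,E]
After op 3 (rotate(+3)): offset=3, physical=[A,e,C,D,F,E], logical=[D,F,E,A,e,C]
After op 4 (replace(1, 'j')): offset=3, physical=[A,e,C,D,j,E], logical=[D,j,E,A,e,C]
After op 5 (rotate(-2)): offset=1, physical=[A,e,C,D,j,E], logical=[e,C,D,j,E,A]
After op 6 (rotate(+2)): offset=3, physical=[A,e,C,D,j,E], logical=[D,j,E,A,e,C]
After op 7 (swap(3, 1)): offset=3, physical=[j,e,C,D,A,E], logical=[D,A,E,j,e,C]
After op 8 (rotate(-3)): offset=0, physical=[j,e,C,D,A,E], logical=[j,e,C,D,A,E]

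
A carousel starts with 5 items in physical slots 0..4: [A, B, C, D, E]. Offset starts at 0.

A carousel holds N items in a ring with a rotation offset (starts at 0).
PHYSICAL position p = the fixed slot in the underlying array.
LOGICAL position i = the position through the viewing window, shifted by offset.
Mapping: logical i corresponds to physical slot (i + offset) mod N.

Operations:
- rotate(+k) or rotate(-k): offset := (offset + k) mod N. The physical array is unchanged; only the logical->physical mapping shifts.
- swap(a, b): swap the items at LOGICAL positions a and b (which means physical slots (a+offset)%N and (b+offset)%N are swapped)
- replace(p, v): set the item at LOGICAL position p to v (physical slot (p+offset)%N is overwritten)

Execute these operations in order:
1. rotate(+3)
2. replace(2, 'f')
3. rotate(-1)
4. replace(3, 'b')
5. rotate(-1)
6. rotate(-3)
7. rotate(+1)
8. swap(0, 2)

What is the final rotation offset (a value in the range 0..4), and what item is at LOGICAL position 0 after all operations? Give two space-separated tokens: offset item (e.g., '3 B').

Answer: 4 B

Derivation:
After op 1 (rotate(+3)): offset=3, physical=[A,B,C,D,E], logical=[D,E,A,B,C]
After op 2 (replace(2, 'f')): offset=3, physical=[f,B,C,D,E], logical=[D,E,f,B,C]
After op 3 (rotate(-1)): offset=2, physical=[f,B,C,D,E], logical=[C,D,E,f,B]
After op 4 (replace(3, 'b')): offset=2, physical=[b,B,C,D,E], logical=[C,D,E,b,B]
After op 5 (rotate(-1)): offset=1, physical=[b,B,C,D,E], logical=[B,C,D,E,b]
After op 6 (rotate(-3)): offset=3, physical=[b,B,C,D,E], logical=[D,E,b,B,C]
After op 7 (rotate(+1)): offset=4, physical=[b,B,C,D,E], logical=[E,b,B,C,D]
After op 8 (swap(0, 2)): offset=4, physical=[b,E,C,D,B], logical=[B,b,E,C,D]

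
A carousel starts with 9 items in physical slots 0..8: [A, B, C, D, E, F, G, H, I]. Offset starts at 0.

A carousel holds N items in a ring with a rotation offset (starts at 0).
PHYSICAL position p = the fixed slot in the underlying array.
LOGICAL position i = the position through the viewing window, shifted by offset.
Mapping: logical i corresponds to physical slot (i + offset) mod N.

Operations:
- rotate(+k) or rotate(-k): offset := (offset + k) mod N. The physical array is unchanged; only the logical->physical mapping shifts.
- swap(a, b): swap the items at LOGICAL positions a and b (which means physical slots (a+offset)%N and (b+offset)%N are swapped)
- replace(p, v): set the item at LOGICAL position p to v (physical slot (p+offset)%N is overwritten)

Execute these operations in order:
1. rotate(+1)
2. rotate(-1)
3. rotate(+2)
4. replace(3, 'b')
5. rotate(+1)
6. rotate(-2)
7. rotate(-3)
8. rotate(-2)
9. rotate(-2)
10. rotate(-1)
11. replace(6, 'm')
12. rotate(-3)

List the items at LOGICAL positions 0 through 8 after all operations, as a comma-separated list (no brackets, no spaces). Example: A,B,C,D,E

After op 1 (rotate(+1)): offset=1, physical=[A,B,C,D,E,F,G,H,I], logical=[B,C,D,E,F,G,H,I,A]
After op 2 (rotate(-1)): offset=0, physical=[A,B,C,D,E,F,G,H,I], logical=[A,B,C,D,E,F,G,H,I]
After op 3 (rotate(+2)): offset=2, physical=[A,B,C,D,E,F,G,H,I], logical=[C,D,E,F,G,H,I,A,B]
After op 4 (replace(3, 'b')): offset=2, physical=[A,B,C,D,E,b,G,H,I], logical=[C,D,E,b,G,H,I,A,B]
After op 5 (rotate(+1)): offset=3, physical=[A,B,C,D,E,b,G,H,I], logical=[D,E,b,G,H,I,A,B,C]
After op 6 (rotate(-2)): offset=1, physical=[A,B,C,D,E,b,G,H,I], logical=[B,C,D,E,b,G,H,I,A]
After op 7 (rotate(-3)): offset=7, physical=[A,B,C,D,E,b,G,H,I], logical=[H,I,A,B,C,D,E,b,G]
After op 8 (rotate(-2)): offset=5, physical=[A,B,C,D,E,b,G,H,I], logical=[b,G,H,I,A,B,C,D,E]
After op 9 (rotate(-2)): offset=3, physical=[A,B,C,D,E,b,G,H,I], logical=[D,E,b,G,H,I,A,B,C]
After op 10 (rotate(-1)): offset=2, physical=[A,B,C,D,E,b,G,H,I], logical=[C,D,E,b,G,H,I,A,B]
After op 11 (replace(6, 'm')): offset=2, physical=[A,B,C,D,E,b,G,H,m], logical=[C,D,E,b,G,H,m,A,B]
After op 12 (rotate(-3)): offset=8, physical=[A,B,C,D,E,b,G,H,m], logical=[m,A,B,C,D,E,b,G,H]

Answer: m,A,B,C,D,E,b,G,H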